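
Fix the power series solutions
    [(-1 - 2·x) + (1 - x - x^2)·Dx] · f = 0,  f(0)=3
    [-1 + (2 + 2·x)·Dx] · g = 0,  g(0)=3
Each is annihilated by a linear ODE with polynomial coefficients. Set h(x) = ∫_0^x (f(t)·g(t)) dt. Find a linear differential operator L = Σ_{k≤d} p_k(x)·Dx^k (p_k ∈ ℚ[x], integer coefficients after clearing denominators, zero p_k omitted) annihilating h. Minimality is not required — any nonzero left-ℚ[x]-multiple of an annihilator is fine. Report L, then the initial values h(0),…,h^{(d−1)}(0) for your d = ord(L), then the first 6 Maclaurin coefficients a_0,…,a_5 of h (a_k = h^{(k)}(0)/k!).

L = (3 + 5·x + 3·x^2)·Dx + (-2 + 4·x^2 + 2·x^3)·Dx^2  (order 2).
h: a_k = 0, 9, 27/4, 57/8, 567/64, 7227/640, …
ICs: h(0) = 0, h′(0) = 9.

f: a_k = 3, 3, 6, 9, 15, 24, …
g: a_k = 3, 3/2, -3/8, 3/16, -15/128, 21/256, …
Product ⇒ symmetric product L₀, ord ≤ 1.
h=∫₀ˣh₀: take L = L₀·Dx.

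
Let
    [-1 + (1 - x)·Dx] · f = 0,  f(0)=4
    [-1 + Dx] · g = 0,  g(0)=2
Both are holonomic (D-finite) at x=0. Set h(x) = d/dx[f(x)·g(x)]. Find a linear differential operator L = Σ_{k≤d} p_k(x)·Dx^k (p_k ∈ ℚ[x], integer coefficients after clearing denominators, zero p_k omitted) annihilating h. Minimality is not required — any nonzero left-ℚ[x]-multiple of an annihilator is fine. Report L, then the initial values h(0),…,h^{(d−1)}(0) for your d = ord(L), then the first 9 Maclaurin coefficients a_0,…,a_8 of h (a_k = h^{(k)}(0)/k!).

f: a_k = 4, 4, 4, 4, 4, 4, 4, 4, 4, …
g: a_k = 2, 2, 1, 1/3, 1/12, 1/60, 1/360, 1/2520, 1/20160, …
Sym-product of L_f,L_g gives L₀ (≤ ord 1).
Derive L from L₀ (diff closure).
L = (5 - 4·x + x^2) + (-2 + 3·x - x^2)·Dx  (order 1).
h: a_k = 16, 40, 64, 260/3, 326/3, 1957/15, 1370/9, 109601/630, 98641/504, …
ICs: h(0) = 16.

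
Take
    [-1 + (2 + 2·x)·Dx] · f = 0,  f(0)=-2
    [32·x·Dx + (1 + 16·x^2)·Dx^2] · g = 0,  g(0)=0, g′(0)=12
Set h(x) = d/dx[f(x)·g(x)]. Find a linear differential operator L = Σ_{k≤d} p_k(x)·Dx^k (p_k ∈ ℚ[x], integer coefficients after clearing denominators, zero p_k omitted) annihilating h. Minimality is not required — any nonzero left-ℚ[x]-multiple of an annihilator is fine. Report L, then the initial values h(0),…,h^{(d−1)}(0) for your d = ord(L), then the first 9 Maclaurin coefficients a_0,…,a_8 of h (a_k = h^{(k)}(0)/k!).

L = (125 + 640·x - 5728·x^2 - 6144·x^3 - 768·x^4) + (268 + 1164·x - 10368·x^2 - 29696·x^3 - 21504·x^4 - 3072·x^5)·Dx + (12 - 232·x - 372·x^2 - 4096·x^3 - 9088·x^4 - 6144·x^5 - 1024·x^6)·Dx^2  (order 2).
h: a_k = -24, -24, 393, 250, -99509/16, -291387/80, 63582493/640, 62254327/1120, -45538351431/28672, …
ICs: h(0) = -24, h′(0) = -24.

f: a_k = -2, -1, 1/4, -1/8, 5/64, -7/128, 21/512, -33/1024, 429/16384, …
g: a_k = 0, 12, 0, -64, 0, 3072/5, 0, -49152/7, 0, …
L₀ := L_f ⊗_s L_g (sym. prod.), ord ≤ 2.
Derive L from L₀ (diff closure).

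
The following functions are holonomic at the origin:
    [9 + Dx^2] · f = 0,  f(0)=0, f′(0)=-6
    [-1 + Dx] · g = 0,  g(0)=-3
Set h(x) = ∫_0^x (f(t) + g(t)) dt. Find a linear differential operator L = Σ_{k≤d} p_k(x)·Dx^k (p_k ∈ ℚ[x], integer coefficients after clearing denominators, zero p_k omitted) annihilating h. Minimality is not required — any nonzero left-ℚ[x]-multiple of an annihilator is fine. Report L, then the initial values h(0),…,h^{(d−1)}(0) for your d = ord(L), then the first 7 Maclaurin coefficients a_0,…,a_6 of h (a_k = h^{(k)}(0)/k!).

f: a_k = 0, -6, 0, 9, 0, -81/20, 0, …
g: a_k = -3, -3, -3/2, -1/2, -1/8, -1/40, -1/240, …
Weyl lclm of L_f,L_g ⇒ L₀ (ord ≤ 3).
h=∫h₀ ⇒ L = L₀·Dx.
L = -9·Dx + 9·Dx^2 - Dx^3 + Dx^4  (order 4).
h: a_k = 0, -3, -9/2, -1/2, 17/8, -1/40, -163/240, …
ICs: h(0) = 0, h′(0) = -3, h′′(0) = -9, h′′′(0) = -3.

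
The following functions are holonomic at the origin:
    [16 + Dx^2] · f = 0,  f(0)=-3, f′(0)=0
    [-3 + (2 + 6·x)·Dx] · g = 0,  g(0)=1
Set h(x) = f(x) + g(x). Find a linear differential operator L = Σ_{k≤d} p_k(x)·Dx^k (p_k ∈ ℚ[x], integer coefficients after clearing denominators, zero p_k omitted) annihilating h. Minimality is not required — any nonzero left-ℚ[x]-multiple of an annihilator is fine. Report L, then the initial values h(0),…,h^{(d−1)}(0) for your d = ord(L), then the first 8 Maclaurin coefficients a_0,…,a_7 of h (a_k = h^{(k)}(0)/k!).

f: a_k = -3, 0, 24, 0, -32, 0, 256/15, 0, …
g: a_k = 1, 3/2, -9/8, 27/16, -405/128, 1701/256, -15309/1024, 72171/2048, …
h₀=f+g: left-lcm gives L₀, ord ≤ 3.
L = (-4368 - 18432·x - 27648·x^2) + (1760 + 17568·x + 55296·x^2 + 55296·x^3)·Dx + (-273 - 1152·x - 1728·x^2)·Dx^2 + (110 + 1098·x + 3456·x^2 + 3456·x^3)·Dx^3  (order 3).
h: a_k = -2, 3/2, 183/8, 27/16, -4501/128, 1701/256, 32509/15360, 72171/2048, …
ICs: h(0) = -2, h′(0) = 3/2, h′′(0) = 183/4.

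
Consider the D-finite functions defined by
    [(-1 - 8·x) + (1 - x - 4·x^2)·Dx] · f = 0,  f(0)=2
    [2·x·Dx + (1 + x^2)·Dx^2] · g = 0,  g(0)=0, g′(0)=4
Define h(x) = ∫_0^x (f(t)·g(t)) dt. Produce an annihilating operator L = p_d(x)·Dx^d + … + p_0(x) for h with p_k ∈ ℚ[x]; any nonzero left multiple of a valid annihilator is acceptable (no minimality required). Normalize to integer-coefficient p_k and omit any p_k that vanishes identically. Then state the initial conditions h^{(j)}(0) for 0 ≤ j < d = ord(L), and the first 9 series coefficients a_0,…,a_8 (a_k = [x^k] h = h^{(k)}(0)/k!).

f: a_k = 2, 2, 10, 18, 58, 130, 362, 882, 2330, …
g: a_k = 0, 4, 0, -4/3, 0, 4/5, 0, -4/7, 0, …
Product ⇒ symmetric product L₀, ord ≤ 2.
h=∫h₀ ⇒ L = L₀·Dx.
L = (8 + 2·x + 24·x^2)·Dx + (2 + 14·x + 4·x^2 + 24·x^3)·Dx^2 + (-1 + x + 3·x^2 + x^3 + 4·x^4)·Dx^3  (order 3).
h: a_k = 0, 0, 4, 8/3, 28/3, 208/15, 1652/45, 2488/35, 3616/21, …
ICs: h(0) = 0, h′(0) = 0, h′′(0) = 8.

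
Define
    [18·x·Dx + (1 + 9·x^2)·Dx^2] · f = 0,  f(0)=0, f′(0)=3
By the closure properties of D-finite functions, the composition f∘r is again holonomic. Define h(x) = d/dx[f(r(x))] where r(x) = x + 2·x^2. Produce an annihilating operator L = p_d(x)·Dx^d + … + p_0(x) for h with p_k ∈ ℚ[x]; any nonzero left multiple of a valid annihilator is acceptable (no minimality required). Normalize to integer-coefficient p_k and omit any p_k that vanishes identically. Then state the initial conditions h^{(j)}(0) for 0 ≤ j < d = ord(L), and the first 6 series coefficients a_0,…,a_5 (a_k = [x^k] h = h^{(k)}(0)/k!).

L = (-4 + 18·x + 144·x^2 + 432·x^3 + 432·x^4) + (1 + 4·x + 9·x^2 + 72·x^3 + 180·x^4 + 144·x^5)·Dx  (order 1).
h: a_k = 3, 12, -27, -216, -297, 2484, …
ICs: h(0) = 3.

f: a_k = 0, 3, 0, -9, 0, 243/5, …
h₀=f(r): pull back L_f along r ⇒ L₀.
Differentiate: ansatz ord ≤ ord L₀ ⇒ L.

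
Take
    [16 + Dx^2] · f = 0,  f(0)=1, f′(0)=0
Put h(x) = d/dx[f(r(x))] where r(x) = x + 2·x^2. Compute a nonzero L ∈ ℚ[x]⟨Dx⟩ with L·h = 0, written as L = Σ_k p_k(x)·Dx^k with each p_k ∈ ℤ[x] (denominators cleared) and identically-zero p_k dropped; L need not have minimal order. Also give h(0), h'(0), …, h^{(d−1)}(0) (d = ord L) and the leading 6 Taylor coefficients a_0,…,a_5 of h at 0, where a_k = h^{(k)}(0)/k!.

L = (64 + 256·x + 1536·x^2 + 4096·x^3 + 4096·x^4) + (-12 - 48·x)·Dx + (1 + 8·x + 16·x^2)·Dx^2  (order 2).
h: a_k = 0, -16, -96, -256/3, 1280/3, 22528/15, …
ICs: h(0) = 0, h′(0) = -16.

f: a_k = 1, 0, -8, 0, 32/3, 0, …
f∘r: x↦r, Dx↦Dx/r' in L_f ⇒ L₀.
h₀' ⇒ L via d/dx closure of L₀.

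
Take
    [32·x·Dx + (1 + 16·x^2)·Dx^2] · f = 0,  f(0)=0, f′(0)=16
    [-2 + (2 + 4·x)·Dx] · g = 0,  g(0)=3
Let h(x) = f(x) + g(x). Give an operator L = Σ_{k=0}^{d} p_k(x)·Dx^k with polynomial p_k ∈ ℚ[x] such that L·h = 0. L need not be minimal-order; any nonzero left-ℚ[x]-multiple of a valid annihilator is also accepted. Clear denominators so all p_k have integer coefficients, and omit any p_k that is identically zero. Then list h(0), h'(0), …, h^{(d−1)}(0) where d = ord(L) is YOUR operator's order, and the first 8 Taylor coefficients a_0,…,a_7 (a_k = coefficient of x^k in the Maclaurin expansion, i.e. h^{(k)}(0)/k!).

L = (-32 - 160·x + 1536·x^2 + 1536·x^3)·Dx + (-35 - 128·x + 1312·x^2 + 6144·x^3 + 5376·x^4)·Dx^2 + (-1 + 30·x + 96·x^2 + 576·x^3 + 1792·x^4 + 1536·x^5)·Dx^3  (order 3).
h: a_k = 3, 19, -3/2, -503/6, -15/8, 32873/40, -63/16, -1047883/112, …
ICs: h(0) = 3, h′(0) = 19, h′′(0) = -3.

f: a_k = 0, 16, 0, -256/3, 0, 4096/5, 0, -65536/7, …
g: a_k = 3, 3, -3/2, 3/2, -15/8, 21/8, -63/16, 99/16, …
Sum ⇒ L₀ = lclm(L_f,L_g) in ℚ(x)⟨Dx⟩.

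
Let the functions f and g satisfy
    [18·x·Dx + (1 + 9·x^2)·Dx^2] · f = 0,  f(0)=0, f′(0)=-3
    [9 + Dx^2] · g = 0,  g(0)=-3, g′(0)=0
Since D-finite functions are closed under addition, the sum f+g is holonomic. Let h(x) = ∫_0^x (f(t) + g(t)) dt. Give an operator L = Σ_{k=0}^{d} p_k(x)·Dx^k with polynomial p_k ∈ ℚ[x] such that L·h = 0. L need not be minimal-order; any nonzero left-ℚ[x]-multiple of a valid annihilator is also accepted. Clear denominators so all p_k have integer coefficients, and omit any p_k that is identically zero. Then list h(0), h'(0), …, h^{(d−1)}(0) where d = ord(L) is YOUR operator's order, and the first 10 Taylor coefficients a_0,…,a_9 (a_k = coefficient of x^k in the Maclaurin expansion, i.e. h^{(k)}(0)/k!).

L = (-1782·x + 20412·x^3 + 13122·x^5)·Dx^2 + (-9 + 567·x^2 + 6561·x^4 + 6561·x^6)·Dx^3 + (-198·x + 2268·x^3 + 1458·x^5)·Dx^4 + (-1 + 63·x^2 + 729·x^4 + 729·x^6)·Dx^5  (order 5).
h: a_k = 0, -3, -3/2, 9/2, 9/4, -81/40, -81/10, 243/560, 2187/56, -243/4480, …
ICs: h(0) = 0, h′(0) = -3, h′′(0) = -3, h′′′(0) = 27, h′′′′(0) = 54.

f: a_k = 0, -3, 0, 9, 0, -243/5, 0, 2187/7, 0, -2187, …
g: a_k = -3, 0, 27/2, 0, -81/8, 0, 243/80, 0, -2187/4480, 0, …
Sum ⇒ L₀ = lclm(L_f,L_g) in ℚ(x)⟨Dx⟩.
∫: right-multiply L₀ by Dx.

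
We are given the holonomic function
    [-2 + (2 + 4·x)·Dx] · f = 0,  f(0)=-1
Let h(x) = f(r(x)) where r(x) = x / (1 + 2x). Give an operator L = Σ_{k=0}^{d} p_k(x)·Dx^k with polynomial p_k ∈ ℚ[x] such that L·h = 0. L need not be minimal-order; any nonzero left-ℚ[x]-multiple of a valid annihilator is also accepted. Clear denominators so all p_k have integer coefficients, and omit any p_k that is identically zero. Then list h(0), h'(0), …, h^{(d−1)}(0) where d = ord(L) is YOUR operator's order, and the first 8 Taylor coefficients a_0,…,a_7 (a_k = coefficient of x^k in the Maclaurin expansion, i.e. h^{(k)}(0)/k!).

f: a_k = -1, -1, 1/2, -1/2, 5/8, -7/8, 21/16, -33/16, …
h₀=f(r): pull back L_f along r ⇒ L₀.
L = -1 + (1 + 6·x + 8·x^2)·Dx  (order 1).
h: a_k = -1, -1, 5/2, -13/2, 141/8, -399/8, 2353/16, -7205/16, …
ICs: h(0) = -1.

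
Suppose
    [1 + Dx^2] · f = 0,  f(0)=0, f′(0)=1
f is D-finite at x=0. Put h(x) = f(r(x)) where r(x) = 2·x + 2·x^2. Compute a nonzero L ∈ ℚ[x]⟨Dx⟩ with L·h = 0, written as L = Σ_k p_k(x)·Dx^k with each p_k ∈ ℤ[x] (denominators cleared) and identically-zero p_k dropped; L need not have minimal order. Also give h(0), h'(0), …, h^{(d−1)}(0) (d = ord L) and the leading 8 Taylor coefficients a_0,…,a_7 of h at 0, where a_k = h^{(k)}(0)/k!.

f: a_k = 0, 1, 0, -1/6, 0, 1/120, 0, -1/5040, …
Change of var in L_f (x↦r) gives L₀.
L = (4 + 24·x + 48·x^2 + 32·x^3) - 2·Dx + (1 + 2·x)·Dx^2  (order 2).
h: a_k = 0, 2, 2, -4/3, -4, -56/15, 0, 832/315, …
ICs: h(0) = 0, h′(0) = 2.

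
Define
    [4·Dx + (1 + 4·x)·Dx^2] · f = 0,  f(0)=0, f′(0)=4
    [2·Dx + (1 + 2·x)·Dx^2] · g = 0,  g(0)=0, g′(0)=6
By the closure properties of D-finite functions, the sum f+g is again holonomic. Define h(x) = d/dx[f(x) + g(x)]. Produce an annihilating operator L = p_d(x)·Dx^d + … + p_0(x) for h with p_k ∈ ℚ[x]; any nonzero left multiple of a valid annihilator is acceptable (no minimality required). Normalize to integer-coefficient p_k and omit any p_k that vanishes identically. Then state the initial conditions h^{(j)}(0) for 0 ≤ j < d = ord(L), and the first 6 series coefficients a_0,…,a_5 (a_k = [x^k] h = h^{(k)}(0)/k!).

f: a_k = 0, 4, -8, 64/3, -64, 1024/5, …
g: a_k = 0, 6, -6, 8, -12, 96/5, …
f+g: L₀ = lclm(L_f,L_g), ord ≤ 2+2.
Differentiate: ansatz ord ≤ ord L₀ ⇒ L.
L = 16 + (12 + 32·x)·Dx + (1 + 6·x + 8·x^2)·Dx^2  (order 2).
h: a_k = 10, -28, 88, -304, 1120, -4288, …
ICs: h(0) = 10, h′(0) = -28.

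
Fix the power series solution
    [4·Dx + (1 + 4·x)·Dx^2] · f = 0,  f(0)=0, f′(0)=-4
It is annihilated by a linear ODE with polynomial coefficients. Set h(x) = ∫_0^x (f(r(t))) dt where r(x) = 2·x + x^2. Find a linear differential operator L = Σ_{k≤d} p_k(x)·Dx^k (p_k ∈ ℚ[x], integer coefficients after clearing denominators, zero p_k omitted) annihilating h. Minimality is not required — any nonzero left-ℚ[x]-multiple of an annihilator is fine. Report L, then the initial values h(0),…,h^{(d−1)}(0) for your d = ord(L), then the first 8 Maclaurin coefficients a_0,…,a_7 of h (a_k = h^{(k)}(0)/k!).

L = (7 + 8·x + 4·x^2)·Dx^2 + (1 + 9·x + 12·x^2 + 4·x^3)·Dx^3  (order 3).
h: a_k = 0, 0, -4, 28/3, -104/3, 776/5, -11584/15, 12352/3, …
ICs: h(0) = 0, h′(0) = 0, h′′(0) = -8.

f: a_k = 0, -4, 8, -64/3, 64, -1024/5, 2048/3, -16384/7, …
Change of var in L_f (x↦r) gives L₀.
h=∫₀ˣh₀: take L = L₀·Dx.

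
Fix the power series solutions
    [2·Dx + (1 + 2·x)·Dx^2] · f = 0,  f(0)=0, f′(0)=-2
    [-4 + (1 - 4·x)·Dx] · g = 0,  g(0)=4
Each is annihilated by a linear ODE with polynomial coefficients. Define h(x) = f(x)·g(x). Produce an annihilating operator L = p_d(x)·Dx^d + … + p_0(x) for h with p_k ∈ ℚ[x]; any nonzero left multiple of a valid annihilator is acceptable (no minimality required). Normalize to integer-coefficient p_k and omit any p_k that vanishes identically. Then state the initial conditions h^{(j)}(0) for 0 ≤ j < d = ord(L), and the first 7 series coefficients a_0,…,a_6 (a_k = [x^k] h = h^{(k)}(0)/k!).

L = 8 + (6 + 24·x)·Dx + (-1 + 2·x + 8·x^2)·Dx^2  (order 2).
h: a_k = 0, -8, -24, -320/3, -1232/3, -25024/15, -33152/5, …
ICs: h(0) = 0, h′(0) = -8.

f: a_k = 0, -2, 2, -8/3, 4, -32/5, 32/3, …
g: a_k = 4, 16, 64, 256, 1024, 4096, 16384, …
Product ⇒ symmetric product L₀, ord ≤ 2.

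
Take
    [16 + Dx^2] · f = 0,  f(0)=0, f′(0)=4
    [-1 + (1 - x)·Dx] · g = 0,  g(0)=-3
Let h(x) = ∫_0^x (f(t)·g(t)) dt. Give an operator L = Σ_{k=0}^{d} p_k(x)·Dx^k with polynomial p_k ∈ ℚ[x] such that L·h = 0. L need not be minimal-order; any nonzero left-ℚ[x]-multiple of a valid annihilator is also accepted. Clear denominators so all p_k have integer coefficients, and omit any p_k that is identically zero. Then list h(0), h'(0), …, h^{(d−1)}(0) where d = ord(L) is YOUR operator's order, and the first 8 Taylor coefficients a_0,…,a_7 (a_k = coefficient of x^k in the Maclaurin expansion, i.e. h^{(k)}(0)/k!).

L = (-16 + 16·x)·Dx + 2·Dx^2 + (-1 + x)·Dx^3  (order 3).
h: a_k = 0, 0, -6, -4, 5, 4, -14/15, -4/5, …
ICs: h(0) = 0, h′(0) = 0, h′′(0) = -12.

f: a_k = 0, 4, 0, -32/3, 0, 128/15, 0, -1024/315, …
g: a_k = -3, -3, -3, -3, -3, -3, -3, -3, …
Product ⇒ symmetric product L₀, ord ≤ 2.
h=∫h₀ ⇒ L = L₀·Dx.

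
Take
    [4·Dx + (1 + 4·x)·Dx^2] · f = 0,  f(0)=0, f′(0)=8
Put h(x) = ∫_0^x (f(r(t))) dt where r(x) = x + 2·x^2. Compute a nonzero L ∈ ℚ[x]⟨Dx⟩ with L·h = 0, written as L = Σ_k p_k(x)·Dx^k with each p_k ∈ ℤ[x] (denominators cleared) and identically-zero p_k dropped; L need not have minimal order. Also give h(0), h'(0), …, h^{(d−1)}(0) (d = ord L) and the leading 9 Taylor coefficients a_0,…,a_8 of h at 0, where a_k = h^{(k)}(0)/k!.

L = (16·x + 32·x^2)·Dx^2 + (1 + 8·x + 24·x^2 + 32·x^3)·Dx^3  (order 3).
h: a_k = 0, 0, 4, 0, -16/3, 64/5, -256/15, 0, 512/7, …
ICs: h(0) = 0, h′(0) = 0, h′′(0) = 8.

f: a_k = 0, 8, -16, 128/3, -128, 2048/5, -4096/3, 32768/7, -16384, …
h₀=f(r): pull back L_f along r ⇒ L₀.
h=∫₀ˣh₀: take L = L₀·Dx.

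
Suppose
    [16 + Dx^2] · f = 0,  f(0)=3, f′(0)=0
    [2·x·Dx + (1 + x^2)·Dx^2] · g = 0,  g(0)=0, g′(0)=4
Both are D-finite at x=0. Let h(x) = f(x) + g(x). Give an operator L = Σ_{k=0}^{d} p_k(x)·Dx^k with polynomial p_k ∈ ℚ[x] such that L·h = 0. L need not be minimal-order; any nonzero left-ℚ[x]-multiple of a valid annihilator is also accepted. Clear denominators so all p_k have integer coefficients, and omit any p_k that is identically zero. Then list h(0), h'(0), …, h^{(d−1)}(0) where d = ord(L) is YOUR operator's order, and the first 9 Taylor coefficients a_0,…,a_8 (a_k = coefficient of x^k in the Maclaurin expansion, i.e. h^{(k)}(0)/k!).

L = (64·x + 704·x^3 + 256·x^5)·Dx + (112 + 416·x^2 + 432·x^4 + 128·x^6)·Dx^2 + (4·x + 44·x^3 + 16·x^5)·Dx^3 + (7 + 26·x^2 + 27·x^4 + 8·x^6)·Dx^4  (order 4).
h: a_k = 3, 4, -24, -4/3, 32, 4/5, -256/15, -4/7, 512/105, …
ICs: h(0) = 3, h′(0) = 4, h′′(0) = -48, h′′′(0) = -8.

f: a_k = 3, 0, -24, 0, 32, 0, -256/15, 0, 512/105, …
g: a_k = 0, 4, 0, -4/3, 0, 4/5, 0, -4/7, 0, …
Sum ⇒ L₀ = lclm(L_f,L_g) in ℚ(x)⟨Dx⟩.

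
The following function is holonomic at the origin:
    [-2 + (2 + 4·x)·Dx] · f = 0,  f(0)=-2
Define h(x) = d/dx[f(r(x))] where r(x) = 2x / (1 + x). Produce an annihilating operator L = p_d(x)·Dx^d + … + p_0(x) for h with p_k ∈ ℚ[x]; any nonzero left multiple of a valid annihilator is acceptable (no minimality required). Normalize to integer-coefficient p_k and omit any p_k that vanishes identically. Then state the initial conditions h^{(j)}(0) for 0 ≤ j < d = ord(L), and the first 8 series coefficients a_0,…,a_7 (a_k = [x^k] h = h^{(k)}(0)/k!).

f: a_k = -2, -2, 1, -1, 5/4, -7/4, 21/8, -33/8, …
L₀ from L_f via x↦r, Dx↦r'^{-1}Dx.
Derive L from L₀ (diff closure).
L = (-4 - 10·x) + (-1 - 6·x - 5·x^2)·Dx  (order 1).
h: a_k = -4, 16, -60, 240, -1020, 4512, -20468, 94400, …
ICs: h(0) = -4.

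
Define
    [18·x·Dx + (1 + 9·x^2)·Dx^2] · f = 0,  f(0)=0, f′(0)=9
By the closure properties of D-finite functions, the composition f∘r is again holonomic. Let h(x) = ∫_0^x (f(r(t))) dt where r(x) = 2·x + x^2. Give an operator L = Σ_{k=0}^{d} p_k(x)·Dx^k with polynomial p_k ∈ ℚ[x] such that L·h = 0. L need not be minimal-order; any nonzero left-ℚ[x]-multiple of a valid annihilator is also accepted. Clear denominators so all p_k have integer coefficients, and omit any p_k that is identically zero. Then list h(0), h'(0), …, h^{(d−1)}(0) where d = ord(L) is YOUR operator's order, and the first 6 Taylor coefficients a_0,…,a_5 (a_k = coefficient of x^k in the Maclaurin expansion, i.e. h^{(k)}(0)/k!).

f: a_k = 0, 9, 0, -27, 0, 729/5, …
Substitute x→r, Dx→(1/r')Dx; clear ⇒ L₀.
h=∫h₀ ⇒ L = L₀·Dx.
L = (-1 + 72·x + 144·x^2 + 108·x^3 + 27·x^4)·Dx^2 + (1 + x + 36·x^2 + 72·x^3 + 45·x^4 + 9·x^5)·Dx^3  (order 3).
h: a_k = 0, 0, 9, 3, -54, -324/5, …
ICs: h(0) = 0, h′(0) = 0, h′′(0) = 18.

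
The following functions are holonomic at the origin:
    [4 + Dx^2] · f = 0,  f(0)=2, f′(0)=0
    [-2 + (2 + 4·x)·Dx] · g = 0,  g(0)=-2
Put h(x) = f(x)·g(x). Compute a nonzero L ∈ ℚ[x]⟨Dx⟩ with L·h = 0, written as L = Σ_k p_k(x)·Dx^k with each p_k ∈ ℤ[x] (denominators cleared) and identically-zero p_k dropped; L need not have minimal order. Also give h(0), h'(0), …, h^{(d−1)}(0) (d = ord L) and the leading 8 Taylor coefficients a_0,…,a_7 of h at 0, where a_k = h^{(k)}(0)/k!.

L = (7 + 16·x + 16·x^2) + (-2 - 4·x)·Dx + (1 + 4·x + 4·x^2)·Dx^2  (order 2).
h: a_k = -4, -4, 10, 6, -25/6, -13/6, 349/180, -401/180, …
ICs: h(0) = -4, h′(0) = -4.

f: a_k = 2, 0, -4, 0, 4/3, 0, -8/45, 0, …
g: a_k = -2, -2, 1, -1, 5/4, -7/4, 21/8, -33/8, …
L₀ := L_f ⊗_s L_g (sym. prod.), ord ≤ 2.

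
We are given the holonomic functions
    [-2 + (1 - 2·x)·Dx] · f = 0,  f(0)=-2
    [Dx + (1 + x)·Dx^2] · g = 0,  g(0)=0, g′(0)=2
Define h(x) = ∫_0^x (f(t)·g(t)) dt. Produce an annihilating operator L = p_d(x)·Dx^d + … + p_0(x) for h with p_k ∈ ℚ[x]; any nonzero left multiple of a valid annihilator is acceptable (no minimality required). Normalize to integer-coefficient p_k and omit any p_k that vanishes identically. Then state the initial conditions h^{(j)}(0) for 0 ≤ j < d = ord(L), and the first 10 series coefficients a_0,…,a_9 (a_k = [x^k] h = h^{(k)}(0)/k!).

L = 2·Dx + (3 + 6·x)·Dx^2 + (-1 + x + 2·x^2)·Dx^3  (order 3).
h: a_k = 0, 0, -2, -2, -10/3, -77/15, -391/45, -74/5, -909/35, -29053/630, …
ICs: h(0) = 0, h′(0) = 0, h′′(0) = -4.

f: a_k = -2, -4, -8, -16, -32, -64, -128, -256, -512, -1024, …
g: a_k = 0, 2, -1, 2/3, -1/2, 2/5, -1/3, 2/7, -1/4, 2/9, …
L₀ := L_f ⊗_s L_g (sym. prod.), ord ≤ 2.
h=∫₀ˣh₀: take L = L₀·Dx.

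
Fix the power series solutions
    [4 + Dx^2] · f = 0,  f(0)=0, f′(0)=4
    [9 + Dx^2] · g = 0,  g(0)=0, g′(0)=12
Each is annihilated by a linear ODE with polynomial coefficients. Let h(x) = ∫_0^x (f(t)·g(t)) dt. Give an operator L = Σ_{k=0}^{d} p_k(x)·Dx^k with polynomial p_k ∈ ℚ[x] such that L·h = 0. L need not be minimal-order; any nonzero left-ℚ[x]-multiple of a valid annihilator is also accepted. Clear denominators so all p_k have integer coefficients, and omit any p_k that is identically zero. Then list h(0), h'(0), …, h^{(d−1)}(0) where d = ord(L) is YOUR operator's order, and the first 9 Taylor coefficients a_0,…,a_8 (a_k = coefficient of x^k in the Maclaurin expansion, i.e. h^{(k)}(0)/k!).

L = 25·Dx + 26·Dx^3 + Dx^5  (order 5).
h: a_k = 0, 0, 0, 16, 0, -104/5, 0, 62/5, 0, …
ICs: h(0) = 0, h′(0) = 0, h′′(0) = 0, h′′′(0) = 96, h′′′′(0) = 0.

f: a_k = 0, 4, 0, -8/3, 0, 8/15, 0, -16/315, 0, …
g: a_k = 0, 12, 0, -18, 0, 81/10, 0, -243/140, 0, …
f·g: L₀ = L_f ⊗_s L_g, ord ≤ 2·2.
∫: right-multiply L₀ by Dx.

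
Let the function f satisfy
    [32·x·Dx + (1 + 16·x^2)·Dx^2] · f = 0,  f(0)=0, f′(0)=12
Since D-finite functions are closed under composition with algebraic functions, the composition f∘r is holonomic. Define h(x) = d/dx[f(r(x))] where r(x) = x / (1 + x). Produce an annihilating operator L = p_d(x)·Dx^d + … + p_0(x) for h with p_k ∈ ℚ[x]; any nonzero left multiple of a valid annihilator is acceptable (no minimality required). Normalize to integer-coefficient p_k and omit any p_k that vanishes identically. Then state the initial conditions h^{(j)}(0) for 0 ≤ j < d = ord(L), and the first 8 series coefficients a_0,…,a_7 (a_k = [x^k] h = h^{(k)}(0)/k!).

L = (2 + 34·x) + (1 + 2·x + 17·x^2)·Dx  (order 1).
h: a_k = 12, -24, -156, 720, 1212, -14664, 8724, 231840, …
ICs: h(0) = 12.

f: a_k = 0, 12, 0, -64, 0, 3072/5, 0, -49152/7, …
h₀=f(r): pull back L_f along r ⇒ L₀.
Derive L from L₀ (diff closure).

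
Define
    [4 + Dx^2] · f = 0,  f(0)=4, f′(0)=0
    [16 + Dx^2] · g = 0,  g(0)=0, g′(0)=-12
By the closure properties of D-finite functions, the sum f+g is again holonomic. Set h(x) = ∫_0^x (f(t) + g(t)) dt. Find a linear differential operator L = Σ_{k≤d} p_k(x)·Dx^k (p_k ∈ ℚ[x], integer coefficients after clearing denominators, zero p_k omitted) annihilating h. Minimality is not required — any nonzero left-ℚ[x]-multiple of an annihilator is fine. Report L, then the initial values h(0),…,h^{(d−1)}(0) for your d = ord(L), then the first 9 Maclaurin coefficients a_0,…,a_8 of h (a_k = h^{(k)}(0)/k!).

L = 64·Dx + 20·Dx^3 + Dx^5  (order 5).
h: a_k = 0, 4, -6, -8/3, 8, 8/15, -64/15, -16/315, 128/105, …
ICs: h(0) = 0, h′(0) = 4, h′′(0) = -12, h′′′(0) = -16, h′′′′(0) = 192.

f: a_k = 4, 0, -8, 0, 8/3, 0, -16/45, 0, 8/315, …
g: a_k = 0, -12, 0, 32, 0, -128/5, 0, 1024/105, 0, …
Sum ⇒ L₀ = lclm(L_f,L_g) in ℚ(x)⟨Dx⟩.
h=∫₀ˣh₀: take L = L₀·Dx.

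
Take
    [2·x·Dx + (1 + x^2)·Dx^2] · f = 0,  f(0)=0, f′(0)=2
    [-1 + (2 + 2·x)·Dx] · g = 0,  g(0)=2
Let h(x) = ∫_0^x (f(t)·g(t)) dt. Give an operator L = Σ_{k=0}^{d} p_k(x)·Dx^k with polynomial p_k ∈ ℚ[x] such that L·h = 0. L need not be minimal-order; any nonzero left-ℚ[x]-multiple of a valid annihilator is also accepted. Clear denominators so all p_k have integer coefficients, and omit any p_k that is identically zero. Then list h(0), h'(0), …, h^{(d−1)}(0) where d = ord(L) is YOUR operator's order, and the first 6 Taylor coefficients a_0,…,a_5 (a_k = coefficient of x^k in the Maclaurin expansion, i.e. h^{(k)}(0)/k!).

L = (3 - 4·x - x^2)·Dx + (-4 + 4·x + 12·x^2 + 4·x^3)·Dx^2 + (4 + 8·x + 8·x^2 + 8·x^3 + 4·x^4)·Dx^3  (order 3).
h: a_k = 0, 0, 2, 2/3, -11/24, -1/12, …
ICs: h(0) = 0, h′(0) = 0, h′′(0) = 4.

f: a_k = 0, 2, 0, -2/3, 0, 2/5, …
g: a_k = 2, 1, -1/4, 1/8, -5/64, 7/128, …
Product ⇒ symmetric product L₀, ord ≤ 2.
h=∫₀ˣh₀: take L = L₀·Dx.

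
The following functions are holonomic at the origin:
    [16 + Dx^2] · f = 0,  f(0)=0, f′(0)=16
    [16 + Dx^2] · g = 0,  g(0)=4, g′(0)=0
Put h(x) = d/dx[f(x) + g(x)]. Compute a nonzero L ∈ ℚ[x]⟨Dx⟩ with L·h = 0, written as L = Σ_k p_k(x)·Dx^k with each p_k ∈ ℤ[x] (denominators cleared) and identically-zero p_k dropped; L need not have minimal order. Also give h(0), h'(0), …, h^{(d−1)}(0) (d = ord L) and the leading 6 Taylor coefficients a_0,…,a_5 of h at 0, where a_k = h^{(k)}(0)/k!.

f: a_k = 0, 16, 0, -128/3, 0, 512/15, …
g: a_k = 4, 0, -32, 0, 128/3, 0, …
f+g: L₀ = lclm(L_f,L_g), ord ≤ 2+2.
h₀' ⇒ L via d/dx closure of L₀.
L = 16 + Dx^2  (order 2).
h: a_k = 16, -64, -128, 512/3, 512/3, -2048/15, …
ICs: h(0) = 16, h′(0) = -64.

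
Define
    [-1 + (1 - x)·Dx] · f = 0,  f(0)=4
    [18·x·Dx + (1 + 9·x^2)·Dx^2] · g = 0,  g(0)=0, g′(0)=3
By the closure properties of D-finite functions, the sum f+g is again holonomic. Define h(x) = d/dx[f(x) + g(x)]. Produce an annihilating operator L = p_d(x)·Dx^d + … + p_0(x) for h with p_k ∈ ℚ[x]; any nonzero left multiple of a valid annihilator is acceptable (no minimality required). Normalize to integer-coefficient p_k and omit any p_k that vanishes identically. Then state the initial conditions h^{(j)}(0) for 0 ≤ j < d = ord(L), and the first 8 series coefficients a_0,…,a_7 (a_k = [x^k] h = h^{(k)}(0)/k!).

L = (-18 + 72·x + 486·x^2) + (12 - 18·x - 180·x^2 + 486·x^3)·Dx + (-1 - 8·x - 72·x^3 + 81·x^4)·Dx^2  (order 2).
h: a_k = 7, 8, -15, 16, 263, 24, -2159, 32, …
ICs: h(0) = 7, h′(0) = 8.

f: a_k = 4, 4, 4, 4, 4, 4, 4, 4, …
g: a_k = 0, 3, 0, -9, 0, 243/5, 0, -2187/7, …
Sum ⇒ L₀ = lclm(L_f,L_g) in ℚ(x)⟨Dx⟩.
Differentiate: ansatz ord ≤ ord L₀ ⇒ L.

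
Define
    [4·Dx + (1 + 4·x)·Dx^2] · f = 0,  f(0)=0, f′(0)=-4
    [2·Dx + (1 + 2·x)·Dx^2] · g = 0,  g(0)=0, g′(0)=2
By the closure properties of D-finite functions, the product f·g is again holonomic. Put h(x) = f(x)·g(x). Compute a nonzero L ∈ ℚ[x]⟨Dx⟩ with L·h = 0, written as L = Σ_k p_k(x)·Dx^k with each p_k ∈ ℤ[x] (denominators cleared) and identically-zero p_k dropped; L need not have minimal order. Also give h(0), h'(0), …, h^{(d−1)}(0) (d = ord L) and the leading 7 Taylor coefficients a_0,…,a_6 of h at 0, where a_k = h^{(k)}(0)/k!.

L = (160 + 768·x + 1024·x^2)·Dx + (264 + 2144·x + 5760·x^2 + 5120·x^3)·Dx^2 + (64 + 720·x + 2976·x^2 + 5376·x^3 + 3584·x^4)·Dx^3 + (3 + 44·x + 252·x^2 + 704·x^3 + 960·x^4 + 512·x^5)·Dx^4  (order 4).
h: a_k = 0, 0, -8, 24, -208/3, 208, -29344/45, …
ICs: h(0) = 0, h′(0) = 0, h′′(0) = -16, h′′′(0) = 144.

f: a_k = 0, -4, 8, -64/3, 64, -1024/5, 2048/3, …
g: a_k = 0, 2, -2, 8/3, -4, 32/5, -32/3, …
f·g: L₀ = L_f ⊗_s L_g, ord ≤ 2·2.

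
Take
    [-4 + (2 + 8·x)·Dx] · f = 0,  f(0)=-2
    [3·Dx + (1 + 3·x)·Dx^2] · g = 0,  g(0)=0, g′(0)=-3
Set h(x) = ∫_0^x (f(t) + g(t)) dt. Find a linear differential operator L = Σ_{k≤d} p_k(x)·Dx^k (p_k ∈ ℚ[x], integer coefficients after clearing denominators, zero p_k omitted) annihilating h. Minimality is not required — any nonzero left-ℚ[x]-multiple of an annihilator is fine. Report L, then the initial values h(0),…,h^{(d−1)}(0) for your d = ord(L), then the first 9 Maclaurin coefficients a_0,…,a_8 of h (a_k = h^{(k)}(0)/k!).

L = 36·x·Dx^2 + (6 + 72·x + 180·x^2)·Dx^3 + (1 + 13·x + 54·x^2 + 72·x^3)·Dx^4  (order 4).
h: a_k = 0, -2, -7/2, 17/6, -17/4, 161/20, -523/30, 579/14, -5883/56, …
ICs: h(0) = 0, h′(0) = -2, h′′(0) = -7, h′′′(0) = 17.

f: a_k = -2, -4, 4, -8, 20, -56, 168, -528, 1716, …
g: a_k = 0, -3, 9/2, -9, 81/4, -243/5, 243/2, -2187/7, 6561/8, …
f+g: L₀ = lclm(L_f,L_g), ord ≤ 1+2.
Integrate: L := L₀·Dx.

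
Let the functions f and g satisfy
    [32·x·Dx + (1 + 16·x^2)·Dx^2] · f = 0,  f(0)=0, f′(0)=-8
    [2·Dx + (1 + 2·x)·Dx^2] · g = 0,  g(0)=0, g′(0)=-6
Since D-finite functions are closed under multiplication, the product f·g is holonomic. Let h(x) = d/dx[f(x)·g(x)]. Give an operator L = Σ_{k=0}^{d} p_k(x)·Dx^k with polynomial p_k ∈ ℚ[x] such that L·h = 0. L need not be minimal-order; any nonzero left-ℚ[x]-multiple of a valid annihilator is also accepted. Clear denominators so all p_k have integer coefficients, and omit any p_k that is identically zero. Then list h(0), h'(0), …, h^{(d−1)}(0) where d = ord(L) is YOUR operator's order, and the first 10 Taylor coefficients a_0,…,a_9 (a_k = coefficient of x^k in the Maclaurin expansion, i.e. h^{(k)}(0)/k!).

f: a_k = 0, -8, 0, 128/3, 0, -2048/5, 0, 32768/7, 0, -524288/9, …
g: a_k = 0, -6, 6, -8, 12, -96/5, 32, -384/7, 96, -512/3, …
L₀ := L_f ⊗_s L_g (sym. prod.), ord ≤ 4.
Derive L from L₀ (diff closure).
L = (2304 + 8960·x + 114688·x^2 + 552960·x^3 + 983040·x^4 + 851968·x^5 + 1048576·x^7) + (1032 + 14720·x + 111872·x^2 + 616448·x^3 + 1884160·x^4 + 3047424·x^5 + 2293760·x^6 + 1572864·x^7 + 3670016·x^8)·Dx + (72 + 2512·x + 19968·x^2 + 99072·x^3 + 393216·x^4 + 1019904·x^5 + 1572864·x^6 + 1376256·x^7 + 1572864·x^8 + 2097152·x^9)·Dx^2 + (17 + 132·x + 964·x^2 + 4864·x^3 + 18432·x^4 + 55296·x^5 + 129024·x^6 + 196608·x^7 + 196608·x^8 + 262144·x^9 + 262144·x^10)·Dx^3  (order 3).
h: a_k = 0, 96, -144, -768, 800, 68096/5, -77056/5, -1007616/5, 7487232/35, 334913536/105, …
ICs: h(0) = 0, h′(0) = 96, h′′(0) = -288.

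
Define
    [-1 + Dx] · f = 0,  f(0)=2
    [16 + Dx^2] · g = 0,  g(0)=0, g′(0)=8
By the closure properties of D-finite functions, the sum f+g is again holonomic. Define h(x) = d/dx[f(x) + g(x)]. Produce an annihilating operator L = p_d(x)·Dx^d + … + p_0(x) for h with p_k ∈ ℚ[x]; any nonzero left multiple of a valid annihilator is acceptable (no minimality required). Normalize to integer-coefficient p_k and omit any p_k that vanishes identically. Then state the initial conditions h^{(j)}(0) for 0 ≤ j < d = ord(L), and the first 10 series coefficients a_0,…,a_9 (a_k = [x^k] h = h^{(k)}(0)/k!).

f: a_k = 2, 2, 1, 1/3, 1/12, 1/60, 1/360, 1/2520, 1/20160, 1/181440, …
g: a_k = 0, 8, 0, -64/3, 0, 256/15, 0, -2048/315, 0, 4096/2835, …
L₀ := lclm(L_f,L_g); ord L₀ ≤ 1+2.
h₀' ⇒ L via d/dx closure of L₀.
L = 16 - 16·Dx + Dx^2 - Dx^3  (order 3).
h: a_k = 10, 2, -63, 1/3, 1025/12, 1/60, -5461/120, 1/2520, 52429/4032, 1/181440, …
ICs: h(0) = 10, h′(0) = 2, h′′(0) = -126.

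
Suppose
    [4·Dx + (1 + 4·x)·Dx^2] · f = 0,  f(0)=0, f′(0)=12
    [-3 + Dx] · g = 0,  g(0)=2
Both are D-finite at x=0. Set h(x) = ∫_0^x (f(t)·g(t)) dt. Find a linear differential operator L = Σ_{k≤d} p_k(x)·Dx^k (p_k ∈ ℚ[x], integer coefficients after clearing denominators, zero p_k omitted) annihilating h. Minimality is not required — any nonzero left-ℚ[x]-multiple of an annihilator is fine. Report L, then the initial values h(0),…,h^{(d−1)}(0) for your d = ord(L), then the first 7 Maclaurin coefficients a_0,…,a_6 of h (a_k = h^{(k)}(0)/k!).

L = (-3 + 36·x)·Dx + (-2 - 24·x)·Dx^2 + (1 + 4·x)·Dx^3  (order 3).
h: a_k = 0, 0, 12, 8, 23, -108/5, 863/10, …
ICs: h(0) = 0, h′(0) = 0, h′′(0) = 24.

f: a_k = 0, 12, -24, 64, -192, 3072/5, -2048, …
g: a_k = 2, 6, 9, 9, 27/4, 81/20, 81/40, …
h₀=f·g: eliminate ⇒ L₀, order ≤ 2·1.
h=∫₀ˣh₀: take L = L₀·Dx.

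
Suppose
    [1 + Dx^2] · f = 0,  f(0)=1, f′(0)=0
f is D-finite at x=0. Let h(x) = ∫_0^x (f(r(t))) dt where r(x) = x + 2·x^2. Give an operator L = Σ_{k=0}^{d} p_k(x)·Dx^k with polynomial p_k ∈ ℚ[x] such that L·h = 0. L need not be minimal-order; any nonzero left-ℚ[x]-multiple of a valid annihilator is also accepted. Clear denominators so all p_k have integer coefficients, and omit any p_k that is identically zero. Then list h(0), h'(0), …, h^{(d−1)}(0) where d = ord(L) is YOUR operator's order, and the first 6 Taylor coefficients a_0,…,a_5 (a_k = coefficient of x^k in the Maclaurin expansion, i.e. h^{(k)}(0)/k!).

L = (1 + 12·x + 48·x^2 + 64·x^3)·Dx - 4·Dx^2 + (1 + 4·x)·Dx^3  (order 3).
h: a_k = 0, 1, 0, -1/6, -1/2, -47/120, …
ICs: h(0) = 0, h′(0) = 1, h′′(0) = 0.

f: a_k = 1, 0, -1/2, 0, 1/24, 0, …
L₀ from L_f via x↦r, Dx↦r'^{-1}Dx.
∫: right-multiply L₀ by Dx.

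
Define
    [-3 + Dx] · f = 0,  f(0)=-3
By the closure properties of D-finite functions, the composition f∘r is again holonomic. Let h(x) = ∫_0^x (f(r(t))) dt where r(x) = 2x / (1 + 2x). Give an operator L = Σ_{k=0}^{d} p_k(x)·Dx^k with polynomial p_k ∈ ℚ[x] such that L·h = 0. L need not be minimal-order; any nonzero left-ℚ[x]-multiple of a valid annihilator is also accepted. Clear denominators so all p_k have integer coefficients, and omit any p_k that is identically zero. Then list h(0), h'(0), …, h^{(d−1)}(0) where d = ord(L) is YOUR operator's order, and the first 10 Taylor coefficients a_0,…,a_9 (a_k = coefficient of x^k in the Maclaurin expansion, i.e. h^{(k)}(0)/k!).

L = -6·Dx + (1 + 4·x + 4·x^2)·Dx^2  (order 2).
h: a_k = 0, -3, -9, -6, 9, -18/5, -42/5, 828/35, -1233/35, 1082/35, …
ICs: h(0) = 0, h′(0) = -3.

f: a_k = -3, -9, -27/2, -27/2, -81/8, -243/40, -243/80, -729/560, -2187/4480, -729/4480, …
L₀ from L_f via x↦r, Dx↦r'^{-1}Dx.
∫: right-multiply L₀ by Dx.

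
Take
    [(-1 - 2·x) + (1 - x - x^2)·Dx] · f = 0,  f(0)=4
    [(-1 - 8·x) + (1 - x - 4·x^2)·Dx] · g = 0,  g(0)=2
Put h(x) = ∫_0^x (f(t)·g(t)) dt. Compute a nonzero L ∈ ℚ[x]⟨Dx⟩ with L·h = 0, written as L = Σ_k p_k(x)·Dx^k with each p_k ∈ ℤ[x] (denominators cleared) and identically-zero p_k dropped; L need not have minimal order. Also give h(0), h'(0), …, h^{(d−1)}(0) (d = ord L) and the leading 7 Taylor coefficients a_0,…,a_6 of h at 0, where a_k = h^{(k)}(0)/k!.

L = (-2 - 8·x + 15·x^2 + 16·x^3)·Dx + (1 - 2·x - 4·x^2 + 5·x^3 + 4·x^4)·Dx^2  (order 2).
h: a_k = 0, 8, 8, 64/3, 38, 448/5, 560/3, …
ICs: h(0) = 0, h′(0) = 8.

f: a_k = 4, 4, 8, 12, 20, 32, 52, …
g: a_k = 2, 2, 10, 18, 58, 130, 362, …
Sym-product of L_f,L_g gives L₀ (≤ ord 1).
∫: right-multiply L₀ by Dx.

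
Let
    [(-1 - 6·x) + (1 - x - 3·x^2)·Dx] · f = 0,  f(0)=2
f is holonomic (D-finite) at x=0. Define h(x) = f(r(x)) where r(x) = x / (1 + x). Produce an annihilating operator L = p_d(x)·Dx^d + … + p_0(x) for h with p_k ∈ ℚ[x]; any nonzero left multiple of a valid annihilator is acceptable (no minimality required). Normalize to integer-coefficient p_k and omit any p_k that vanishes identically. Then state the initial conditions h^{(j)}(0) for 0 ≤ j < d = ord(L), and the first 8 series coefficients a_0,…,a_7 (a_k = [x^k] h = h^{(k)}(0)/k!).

L = (1 + 7·x) + (-1 - 2·x + 2·x^2 + 3·x^3)·Dx  (order 1).
h: a_k = 2, 2, 6, 0, 18, -18, 72, -126, …
ICs: h(0) = 2.

f: a_k = 2, 2, 8, 14, 38, 80, 194, 434, …
h₀=f(r): pull back L_f along r ⇒ L₀.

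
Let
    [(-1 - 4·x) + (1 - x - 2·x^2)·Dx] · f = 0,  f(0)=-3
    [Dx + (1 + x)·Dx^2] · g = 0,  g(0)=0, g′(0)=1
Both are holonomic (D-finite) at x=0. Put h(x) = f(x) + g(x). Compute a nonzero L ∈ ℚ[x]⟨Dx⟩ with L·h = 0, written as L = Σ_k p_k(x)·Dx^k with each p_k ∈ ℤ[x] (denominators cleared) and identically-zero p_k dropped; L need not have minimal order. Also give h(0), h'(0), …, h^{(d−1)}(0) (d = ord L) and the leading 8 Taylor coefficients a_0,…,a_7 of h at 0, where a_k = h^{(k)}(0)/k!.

L = (42 + 144·x + 144·x^2 + 96·x^3)·Dx + (28 + 172·x + 312·x^2 + 328·x^3 + 160·x^4)·Dx^2 + (-7 - 14·x + 5·x^2 + 56·x^3 + 76·x^4 + 32·x^5)·Dx^3  (order 3).
h: a_k = -3, -2, -19/2, -44/3, -133/4, -314/5, -775/6, -1784/7, …
ICs: h(0) = -3, h′(0) = -2, h′′(0) = -19.

f: a_k = -3, -3, -9, -15, -33, -63, -129, -255, …
g: a_k = 0, 1, -1/2, 1/3, -1/4, 1/5, -1/6, 1/7, …
L₀ := lclm(L_f,L_g); ord L₀ ≤ 1+2.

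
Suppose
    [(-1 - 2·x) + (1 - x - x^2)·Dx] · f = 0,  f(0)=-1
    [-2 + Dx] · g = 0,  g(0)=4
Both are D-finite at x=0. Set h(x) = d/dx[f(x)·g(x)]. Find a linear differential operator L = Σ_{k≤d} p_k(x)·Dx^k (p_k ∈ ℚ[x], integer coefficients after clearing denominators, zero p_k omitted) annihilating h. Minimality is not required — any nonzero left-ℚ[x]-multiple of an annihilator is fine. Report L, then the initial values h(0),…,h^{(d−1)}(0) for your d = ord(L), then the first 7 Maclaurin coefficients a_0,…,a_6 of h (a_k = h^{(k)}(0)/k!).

L = (12 + 2·x - 10·x^2 + 4·x^4) + (-3 + 3·x + 5·x^2 - 2·x^3 - 2·x^4)·Dx  (order 1).
h: a_k = -12, -48, -124, -272, -552, -16088/15, -10124/5, …
ICs: h(0) = -12.

f: a_k = -1, -1, -2, -3, -5, -8, -13, …
g: a_k = 4, 8, 8, 16/3, 8/3, 16/15, 16/45, …
h₀=f·g: eliminate ⇒ L₀, order ≤ 1·1.
h=h₀': d/dx-closure on L₀ ⇒ L.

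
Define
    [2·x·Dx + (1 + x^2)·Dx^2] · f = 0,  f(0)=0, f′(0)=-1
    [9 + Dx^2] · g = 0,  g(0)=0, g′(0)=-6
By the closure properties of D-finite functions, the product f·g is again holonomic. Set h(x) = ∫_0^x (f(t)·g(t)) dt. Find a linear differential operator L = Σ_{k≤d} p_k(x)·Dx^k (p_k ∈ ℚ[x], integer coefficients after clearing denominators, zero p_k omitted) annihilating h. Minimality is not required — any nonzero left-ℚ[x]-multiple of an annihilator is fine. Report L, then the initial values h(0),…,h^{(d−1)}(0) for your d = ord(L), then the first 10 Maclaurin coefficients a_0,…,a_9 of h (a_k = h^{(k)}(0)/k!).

f: a_k = 0, -1, 0, 1/3, 0, -1/5, 0, 1/7, 0, -1/9, …
g: a_k = 0, -6, 0, 9, 0, -81/20, 0, 243/280, 0, -243/2240, …
L₀ := L_f ⊗_s L_g (sym. prod.), ord ≤ 4.
h=∫₀ˣh₀: take L = L₀·Dx.
L = (1170 + 3834·x^2 + 4779·x^4 + 2916·x^6 + 729·x^8)·Dx + (396·x + 1044·x^3 + 972·x^5 + 324·x^7)·Dx^2 + (220 + 768·x^2 + 1026·x^4 + 648·x^6 + 162·x^8)·Dx^3 + (44·x + 116·x^3 + 108·x^5 + 36·x^7)·Dx^4 + (10 + 38·x^2 + 55·x^4 + 36·x^6 + 9·x^8)·Dx^5  (order 5).
h: a_k = 0, 0, 0, 2, 0, -11/5, 0, 33/28, 0, -13/24, …
ICs: h(0) = 0, h′(0) = 0, h′′(0) = 0, h′′′(0) = 12, h′′′′(0) = 0.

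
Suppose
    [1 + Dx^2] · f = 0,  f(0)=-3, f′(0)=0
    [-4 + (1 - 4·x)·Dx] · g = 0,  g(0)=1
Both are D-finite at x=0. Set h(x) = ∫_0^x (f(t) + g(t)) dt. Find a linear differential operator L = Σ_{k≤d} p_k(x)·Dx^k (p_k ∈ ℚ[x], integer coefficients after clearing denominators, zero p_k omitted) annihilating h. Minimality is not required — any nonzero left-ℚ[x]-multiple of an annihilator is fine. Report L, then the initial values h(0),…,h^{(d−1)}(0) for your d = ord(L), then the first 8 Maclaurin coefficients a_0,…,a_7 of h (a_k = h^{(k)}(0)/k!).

f: a_k = -3, 0, 3/2, 0, -1/8, 0, 1/240, 0, …
g: a_k = 1, 4, 16, 64, 256, 1024, 4096, 16384, …
f+g: L₀ = lclm(L_f,L_g), ord ≤ 2+1.
∫: right-multiply L₀ by Dx.
L = (-388 + 32·x - 64·x^2)·Dx + (33 - 140·x + 48·x^2 - 64·x^3)·Dx^2 + (-388 + 32·x - 64·x^2)·Dx^3 + (33 - 140·x + 48·x^2 - 64·x^3)·Dx^4  (order 4).
h: a_k = 0, -2, 2, 35/6, 16, 2047/40, 512/3, 983041/1680, …
ICs: h(0) = 0, h′(0) = -2, h′′(0) = 4, h′′′(0) = 35.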